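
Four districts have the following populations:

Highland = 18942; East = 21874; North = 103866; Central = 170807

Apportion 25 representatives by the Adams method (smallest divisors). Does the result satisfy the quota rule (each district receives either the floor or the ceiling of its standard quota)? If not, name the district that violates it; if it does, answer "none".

Standard quotas: Highland 1.501, East 1.733, North 8.231, Central 13.535.
Adams allocation: Highland 2, East 2, North 8, Central 13.
Every allocation lies between the lower and upper quota.

none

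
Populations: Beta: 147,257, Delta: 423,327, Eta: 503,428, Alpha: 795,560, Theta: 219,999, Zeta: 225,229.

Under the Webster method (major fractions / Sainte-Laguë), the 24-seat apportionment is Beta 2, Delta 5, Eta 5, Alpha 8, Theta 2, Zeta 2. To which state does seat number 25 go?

Alpha

Priority for the next seat is population ÷ (current seats + 0.5).
Priorities: Beta 58902.800, Delta 76968.545, Eta 91532.364, Alpha 93595.294, Theta 87999.600, Zeta 90091.600.
Highest priority: Alpha.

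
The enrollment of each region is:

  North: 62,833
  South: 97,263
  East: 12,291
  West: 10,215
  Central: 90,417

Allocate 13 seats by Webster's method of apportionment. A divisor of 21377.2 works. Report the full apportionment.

North 3; South 5; East 1; West 0; Central 4

With modified divisor 21377.2: modified quotas North 2.939, South 4.550, East 0.575, West 0.478, Central 4.230.
Rounding to the nearest integer: North 3, South 5, East 1, West 0, Central 4 (total 13).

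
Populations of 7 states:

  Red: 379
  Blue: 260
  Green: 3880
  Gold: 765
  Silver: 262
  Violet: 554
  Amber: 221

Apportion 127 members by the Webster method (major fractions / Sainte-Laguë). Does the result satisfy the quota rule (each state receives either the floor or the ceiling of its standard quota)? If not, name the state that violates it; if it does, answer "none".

Standard quotas: Red 7.615, Blue 5.224, Green 77.956, Gold 15.370, Silver 5.264, Violet 11.131, Amber 4.440.
Webster allocation: Red 8, Blue 5, Green 79, Gold 15, Silver 5, Violet 11, Amber 4.
Green has quota 77.956 (lower 77, upper 78) but receives 79 — outside the quota interval.

Green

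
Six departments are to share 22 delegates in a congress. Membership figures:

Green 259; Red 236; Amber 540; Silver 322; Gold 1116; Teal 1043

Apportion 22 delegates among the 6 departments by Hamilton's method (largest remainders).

Standard divisor: 3516 ÷ 22 ≈ 159.818.
Standard quotas: Green 1.621, Red 1.477, Amber 3.379, Silver 2.015, Gold 6.983, Teal 6.526.
Lower quotas: Green 1, Red 1, Amber 3, Silver 2, Gold 6, Teal 6 (sum 19, leaving 3 seats).
Remainders in descending order: Gold 0.983, Green 0.621, Teal 0.526, Red 0.477, Amber 0.379, Silver 0.015.
Largest remainders: Gold, Green, Teal receive the extra seats.

Green 2, Red 1, Amber 3, Silver 2, Gold 7, Teal 7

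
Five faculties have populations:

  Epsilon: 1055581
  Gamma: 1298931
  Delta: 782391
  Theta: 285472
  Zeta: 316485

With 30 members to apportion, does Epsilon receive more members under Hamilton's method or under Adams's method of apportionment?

Hamilton

Hamilton: Epsilon 9, Gamma 10, Delta 6, Theta 2, Zeta 3.
Adams: Epsilon 8, Gamma 10, Delta 6, Theta 3, Zeta 3.
Epsilon gets 9 under Hamilton and 8 under Adams.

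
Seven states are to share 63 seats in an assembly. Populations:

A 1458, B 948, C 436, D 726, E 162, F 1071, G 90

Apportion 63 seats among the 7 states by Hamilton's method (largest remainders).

A=19, B=12, C=6, D=9, E=2, F=14, G=1

Standard divisor: 4891 ÷ 63 ≈ 77.635.
Standard quotas: A 18.780, B 12.211, C 5.616, D 9.351, E 2.087, F 13.795, G 1.159.
Lower quotas: A 18, B 12, C 5, D 9, E 2, F 13, G 1 (sum 60, leaving 3 seats).
Remainders in descending order: F 0.795, A 0.780, C 0.616, D 0.351, B 0.211, G 0.159, E 0.087.
Largest remainders: F, A, C receive the extra seats.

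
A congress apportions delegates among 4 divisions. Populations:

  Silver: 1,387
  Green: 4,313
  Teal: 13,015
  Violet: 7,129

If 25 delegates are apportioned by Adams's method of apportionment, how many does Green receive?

4

Standard divisor 25844/25 ≈ 1033.76; standard quotas: Silver 1.342, Green 4.172, Teal 12.590, Violet 6.896.
Rounding up gives 2, 5, 13, 7 = 27 seats, so the divisor must be adjusted.
With modified divisor 1100: modified quotas Silver 1.261, Green 3.921, Teal 11.832, Violet 6.481.
Rounding up: Silver 2, Green 4, Teal 12, Violet 7 (total 25).
Green receives 4.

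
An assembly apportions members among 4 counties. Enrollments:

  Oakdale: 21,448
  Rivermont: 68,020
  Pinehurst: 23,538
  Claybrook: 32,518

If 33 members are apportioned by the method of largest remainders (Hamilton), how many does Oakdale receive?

5

Standard divisor: 145524 ÷ 33 ≈ 4409.818.
Standard quotas: Oakdale 4.8637, Rivermont 15.4247, Pinehurst 5.3376, Claybrook 7.3740.
Lower quotas: Oakdale 4, Rivermont 15, Pinehurst 5, Claybrook 7 (sum 31, leaving 2 seats).
Remainders in descending order: Oakdale 0.8637, Rivermont 0.4247, Claybrook 0.3740, Pinehurst 0.3376.
The surplus seats go to Oakdale, Rivermont.
Oakdale receives 5.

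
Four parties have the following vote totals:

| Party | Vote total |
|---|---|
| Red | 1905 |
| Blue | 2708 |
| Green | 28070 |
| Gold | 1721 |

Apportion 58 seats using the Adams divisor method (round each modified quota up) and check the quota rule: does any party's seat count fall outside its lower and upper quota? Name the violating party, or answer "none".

Standard quotas: Red 3.212, Blue 4.565, Green 47.322, Gold 2.901.
Adams allocation: Red 4, Blue 5, Green 46, Gold 3.
Green has quota 47.322 (lower 47, upper 48) but receives 46 — outside the quota interval.

Green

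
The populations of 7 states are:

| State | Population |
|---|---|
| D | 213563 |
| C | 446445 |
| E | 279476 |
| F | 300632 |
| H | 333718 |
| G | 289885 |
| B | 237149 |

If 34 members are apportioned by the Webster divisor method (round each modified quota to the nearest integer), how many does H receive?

Standard divisor 2100868/34 ≈ 61790.235; standard quotas: D 3.456, C 7.225, E 4.523, F 4.865, H 5.401, G 4.691, B 3.838.
Rounding to the nearest integer gives D 3, C 7, E 5, F 5, H 5, G 5, B 4 — total 34, matching the house size, so no adjustment is needed.
H receives 5.

5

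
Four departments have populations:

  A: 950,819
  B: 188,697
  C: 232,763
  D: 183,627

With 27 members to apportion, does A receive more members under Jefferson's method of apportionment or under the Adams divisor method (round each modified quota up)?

Jefferson: A 17, B 3, C 4, D 3.
Adams: A 16, B 4, C 4, D 3.
A gets 17 under Jefferson and 16 under Adams.

Jefferson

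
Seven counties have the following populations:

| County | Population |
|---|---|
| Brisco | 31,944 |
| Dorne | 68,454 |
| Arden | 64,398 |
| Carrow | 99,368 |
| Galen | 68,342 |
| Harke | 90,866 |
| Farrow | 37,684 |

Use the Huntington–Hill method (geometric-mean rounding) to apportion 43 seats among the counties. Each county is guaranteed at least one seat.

Brisco 3; Dorne 6; Arden 6; Carrow 9; Galen 6; Harke 9; Farrow 4

With divisor 10636: modified quotas Brisco 3.003, Dorne 6.436, Arden 6.055, Carrow 9.343, Galen 6.426, Harke 8.543, Farrow 3.543.
Geometric-mean thresholds: Brisco √(3·4)=3.464, Dorne √(6·7)=6.481, Arden √(6·7)=6.481, Carrow √(9·10)=9.487, Galen √(6·7)=6.481, Harke √(8·9)=8.485, Farrow √(3·4)=3.464.
Each quota rounded against its threshold gives Brisco 3, Dorne 6, Arden 6, Carrow 9, Galen 6, Harke 9, Farrow 4 (total 43).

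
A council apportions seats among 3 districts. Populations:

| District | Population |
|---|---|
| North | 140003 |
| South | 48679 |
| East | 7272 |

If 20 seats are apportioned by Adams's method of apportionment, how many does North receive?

Standard divisor 195954/20 ≈ 9797.7; standard quotas: North 14.289, South 4.968, East 0.742.
Rounding up gives 15, 5, 1 = 21 seats, so the divisor must be adjusted.
With modified divisor 10400: modified quotas North 13.462, South 4.681, East 0.699.
Rounding up: North 14, South 5, East 1 (total 20).
North receives 14.

14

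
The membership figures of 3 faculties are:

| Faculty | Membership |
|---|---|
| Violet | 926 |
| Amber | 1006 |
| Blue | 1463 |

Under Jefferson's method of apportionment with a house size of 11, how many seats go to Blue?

5

Standard divisor 3395/11 ≈ 308.636; standard quotas: Violet 3.000, Amber 3.259, Blue 4.740.
Rounding down gives 3, 3, 4 = 10 seats, so the divisor must be adjusted.
With modified divisor 270: modified quotas Violet 3.430, Amber 3.726, Blue 5.419.
Rounding down: Violet 3, Amber 3, Blue 5 (total 11).
Blue receives 5.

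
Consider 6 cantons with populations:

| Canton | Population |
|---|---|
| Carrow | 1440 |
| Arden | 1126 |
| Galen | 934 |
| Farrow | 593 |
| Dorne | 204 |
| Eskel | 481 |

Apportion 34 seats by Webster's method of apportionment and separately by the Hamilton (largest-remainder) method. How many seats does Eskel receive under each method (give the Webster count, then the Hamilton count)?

Webster: Carrow 10, Arden 8, Galen 7, Farrow 4, Dorne 1, Eskel 4.
Hamilton: Carrow 10, Arden 8, Galen 7, Farrow 4, Dorne 2, Eskel 3.
Eskel gets 4 under Webster and 3 under Hamilton.

4 and 3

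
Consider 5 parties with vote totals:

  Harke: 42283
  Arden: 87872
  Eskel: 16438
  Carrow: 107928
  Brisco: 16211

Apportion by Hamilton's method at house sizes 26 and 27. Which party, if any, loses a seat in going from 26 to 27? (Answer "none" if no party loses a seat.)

Brisco

At 26 seats: Harke 4, Arden 8, Eskel 2, Carrow 10, Brisco 2.
At 27 seats: Harke 4, Arden 9, Eskel 2, Carrow 11, Brisco 1.
Brisco drops from 2 to 1.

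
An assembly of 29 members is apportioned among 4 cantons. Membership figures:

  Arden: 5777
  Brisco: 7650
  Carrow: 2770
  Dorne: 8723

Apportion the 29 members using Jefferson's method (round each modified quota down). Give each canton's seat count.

Arden=7; Brisco=9; Carrow=3; Dorne=10

Standard divisor 24920/29 ≈ 859.31; standard quotas: Arden 6.723, Brisco 8.902, Carrow 3.224, Dorne 10.151.
Rounding down gives 6, 8, 3, 10 = 27 seats, so the divisor must be adjusted.
With modified divisor 800: modified quotas Arden 7.221, Brisco 9.562, Carrow 3.462, Dorne 10.904.
Rounding down: Arden 7, Brisco 9, Carrow 3, Dorne 10 (total 29).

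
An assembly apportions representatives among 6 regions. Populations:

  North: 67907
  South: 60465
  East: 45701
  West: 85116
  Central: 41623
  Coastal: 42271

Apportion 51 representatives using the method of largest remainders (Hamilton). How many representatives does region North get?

The standard divisor is 343083/51 ≈ 6727.118.
Standard quotas: North 10.0945, South 8.9882, East 6.7935, West 12.6527, Central 6.1873, Coastal 6.2837.
Lower quotas: North 10, South 8, East 6, West 12, Central 6, Coastal 6 (sum 48, leaving 3 seats).
Remainders in descending order: South 0.9882, East 0.7935, West 0.6527, Coastal 0.2837, Central 0.1873, North 0.0945.
Largest remainders: South, East, West receive the extra seats.
North receives 10.

10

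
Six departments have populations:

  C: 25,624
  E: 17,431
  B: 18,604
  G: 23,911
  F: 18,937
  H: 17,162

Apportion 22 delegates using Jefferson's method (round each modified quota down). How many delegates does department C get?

5

Standard divisor 121669/22 ≈ 5530.409; standard quotas: C 4.633, E 3.152, B 3.364, G 4.324, F 3.424, H 3.103.
Rounding down gives 4, 3, 3, 4, 3, 3 = 20 seats, so the divisor must be adjusted.
With modified divisor 4760: modified quotas C 5.383, E 3.662, B 3.908, G 5.023, F 3.978, H 3.605.
Rounding down: C 5, E 3, B 3, G 5, F 3, H 3 (total 22).
C receives 5.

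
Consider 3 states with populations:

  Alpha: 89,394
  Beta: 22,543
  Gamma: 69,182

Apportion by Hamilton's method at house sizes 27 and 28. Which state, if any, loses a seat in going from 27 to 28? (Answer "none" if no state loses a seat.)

At 27 seats: Alpha 13, Beta 4, Gamma 10.
At 28 seats: Alpha 14, Beta 3, Gamma 11.
Beta drops from 4 to 3.

Beta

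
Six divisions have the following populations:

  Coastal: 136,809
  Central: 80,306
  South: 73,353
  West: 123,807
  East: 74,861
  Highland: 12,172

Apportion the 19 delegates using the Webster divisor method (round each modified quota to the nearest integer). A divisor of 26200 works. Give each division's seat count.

Coastal 5, Central 3, South 3, West 5, East 3, Highland 0

With modified divisor 26200: modified quotas Coastal 5.222, Central 3.065, South 2.800, West 4.725, East 2.857, Highland 0.465.
Rounding to the nearest integer: Coastal 5, Central 3, South 3, West 5, East 3, Highland 0 (total 19).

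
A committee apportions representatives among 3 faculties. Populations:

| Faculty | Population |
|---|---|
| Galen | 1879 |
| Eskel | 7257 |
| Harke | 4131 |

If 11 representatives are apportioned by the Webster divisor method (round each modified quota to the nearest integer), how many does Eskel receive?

Standard divisor 13267/11 ≈ 1206.091; standard quotas: Galen 1.558, Eskel 6.017, Harke 3.425.
Rounding to the nearest integer gives Galen 2, Eskel 6, Harke 3 — total 11, matching the house size, so no adjustment is needed.
Eskel receives 6.

6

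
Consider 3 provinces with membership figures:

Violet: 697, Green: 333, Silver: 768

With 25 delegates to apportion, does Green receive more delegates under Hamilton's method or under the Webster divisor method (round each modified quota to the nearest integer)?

Webster

Hamilton: Violet 10, Green 4, Silver 11.
Webster: Violet 10, Green 5, Silver 10.
Green gets 4 under Hamilton and 5 under Webster.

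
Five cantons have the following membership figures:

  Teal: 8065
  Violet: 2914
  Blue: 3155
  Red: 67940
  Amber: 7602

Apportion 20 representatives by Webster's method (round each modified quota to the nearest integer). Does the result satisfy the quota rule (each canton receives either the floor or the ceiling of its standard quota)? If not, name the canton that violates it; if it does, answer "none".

Red

Standard quotas: Teal 1.799, Violet 0.650, Blue 0.704, Red 15.152, Amber 1.695.
Webster allocation: Teal 2, Violet 1, Blue 1, Red 14, Amber 2.
Red has quota 15.152 (lower 15, upper 16) but receives 14 — outside the quota interval.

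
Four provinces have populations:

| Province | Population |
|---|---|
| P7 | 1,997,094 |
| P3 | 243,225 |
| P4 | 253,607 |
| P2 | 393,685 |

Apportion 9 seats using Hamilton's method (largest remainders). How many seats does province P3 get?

1

The standard divisor is 2887611/9 ≈ 320845.667.
Standard quotas: P7 6.2245, P3 0.7581, P4 0.7904, P2 1.2270.
Lower quotas: P7 6, P3 0, P4 0, P2 1 (sum 7, leaving 2 seats).
Remainders in descending order: P4 0.7904, P3 0.7581, P2 0.2270, P7 0.2245.
The surplus seats go to P4, P3.
P3 receives 1.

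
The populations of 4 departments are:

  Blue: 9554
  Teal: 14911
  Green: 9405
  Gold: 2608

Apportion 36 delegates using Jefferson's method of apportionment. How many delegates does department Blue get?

Standard divisor 36478/36 ≈ 1013.278; standard quotas: Blue 9.429, Teal 14.716, Green 9.282, Gold 2.574.
Rounding down gives 9, 14, 9, 2 = 34 seats, so the divisor must be adjusted.
With modified divisor 950: modified quotas Blue 10.057, Teal 15.696, Green 9.900, Gold 2.745.
Rounding down: Blue 10, Teal 15, Green 9, Gold 2 (total 36).
Blue receives 10.

10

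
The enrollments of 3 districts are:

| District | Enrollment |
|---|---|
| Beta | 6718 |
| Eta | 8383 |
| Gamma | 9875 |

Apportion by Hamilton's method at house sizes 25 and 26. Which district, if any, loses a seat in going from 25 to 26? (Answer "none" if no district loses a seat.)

At 25 seats: Beta 7, Eta 8, Gamma 10.
At 26 seats: Beta 7, Eta 9, Gamma 10.
No district's allocation decreased.

none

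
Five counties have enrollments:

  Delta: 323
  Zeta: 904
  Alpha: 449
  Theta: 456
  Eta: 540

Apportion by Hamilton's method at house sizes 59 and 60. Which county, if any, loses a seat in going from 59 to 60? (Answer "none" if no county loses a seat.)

At 59 seats: Delta 7, Zeta 20, Alpha 10, Theta 10, Eta 12.
At 60 seats: Delta 7, Zeta 21, Alpha 10, Theta 10, Eta 12.
No county's allocation decreased.

none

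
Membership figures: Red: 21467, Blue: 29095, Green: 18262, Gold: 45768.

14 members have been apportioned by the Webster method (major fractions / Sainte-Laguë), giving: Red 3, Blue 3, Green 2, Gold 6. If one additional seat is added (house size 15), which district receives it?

Blue

Priority for the next seat is population ÷ (current seats + 0.5).
Priorities: Red 6133.429, Blue 8312.857, Green 7304.800, Gold 7041.231.
Highest priority: Blue.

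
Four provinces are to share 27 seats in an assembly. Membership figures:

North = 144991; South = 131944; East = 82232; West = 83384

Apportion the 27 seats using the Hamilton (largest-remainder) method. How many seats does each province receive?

North 9, South 8, East 5, West 5

Standard divisor: 442551 ÷ 27 ≈ 16390.778.
Standard quotas: North 8.8459, South 8.0499, East 5.0170, West 5.0873.
Lower quotas: North 8, South 8, East 5, West 5 (sum 26, leaving 1 seat).
Remainders in descending order: North 0.8459, West 0.0873, South 0.0499, East 0.0170.
The surplus seat goes to North.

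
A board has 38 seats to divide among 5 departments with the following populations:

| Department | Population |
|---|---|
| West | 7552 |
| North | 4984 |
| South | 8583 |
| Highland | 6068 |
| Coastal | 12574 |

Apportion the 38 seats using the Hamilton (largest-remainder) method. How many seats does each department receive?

Total 39761; standard divisor 39761/38 ≈ 1046.342.
Standard quotas: West 7.2175, North 4.7633, South 8.2029, Highland 5.7993, Coastal 12.0171.
Lower quotas: West 7, North 4, South 8, Highland 5, Coastal 12 (sum 36, leaving 2 seats).
Remainders in descending order: Highland 0.7993, North 0.7633, West 0.2175, South 0.2029, Coastal 0.0171.
Largest remainders: Highland, North receive the extra seats.

West 7; North 5; South 8; Highland 6; Coastal 12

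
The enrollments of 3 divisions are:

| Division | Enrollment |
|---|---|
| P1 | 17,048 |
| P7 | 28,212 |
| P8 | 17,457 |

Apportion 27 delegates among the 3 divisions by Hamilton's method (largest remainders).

P1 7; P7 12; P8 8

Total 62717; standard divisor 62717/27 ≈ 2322.852.
Standard quotas: P1 7.3393, P7 12.1454, P8 7.5153.
Lower quotas: P1 7, P7 12, P8 7 (sum 26, leaving 1 seat).
Remainders in descending order: P8 0.5153, P1 0.3393, P7 0.1454.
Largest remainder: P8 receives the extra seat.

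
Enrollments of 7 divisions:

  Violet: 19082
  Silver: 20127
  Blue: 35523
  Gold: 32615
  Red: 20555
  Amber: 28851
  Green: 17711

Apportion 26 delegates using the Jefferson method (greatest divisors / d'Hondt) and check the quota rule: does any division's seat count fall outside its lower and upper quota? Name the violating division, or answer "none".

none

Standard quotas: Violet 2.844, Silver 2.999, Blue 5.294, Gold 4.861, Red 3.063, Amber 4.300, Green 2.639.
Jefferson allocation: Violet 3, Silver 3, Blue 6, Gold 5, Red 3, Amber 4, Green 2.
Every allocation lies between the lower and upper quota.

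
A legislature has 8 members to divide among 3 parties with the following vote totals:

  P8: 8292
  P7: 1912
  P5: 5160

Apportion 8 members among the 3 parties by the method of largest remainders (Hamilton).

P8 4, P7 1, P5 3

Total 15364; standard divisor 15364/8 ≈ 1920.5.
Standard quotas: P8 4.3176, P7 0.9956, P5 2.6868.
Lower quotas: P8 4, P7 0, P5 2 (sum 6, leaving 2 seats).
Remainders in descending order: P7 0.9956, P5 0.6868, P8 0.3176.
The surplus seats go to P7, P5.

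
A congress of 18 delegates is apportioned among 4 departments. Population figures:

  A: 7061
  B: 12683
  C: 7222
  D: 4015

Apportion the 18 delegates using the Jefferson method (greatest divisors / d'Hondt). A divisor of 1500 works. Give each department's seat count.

A 4, B 8, C 4, D 2

With modified divisor 1500: modified quotas A 4.707, B 8.455, C 4.815, D 2.677.
Rounding down: A 4, B 8, C 4, D 2 (total 18).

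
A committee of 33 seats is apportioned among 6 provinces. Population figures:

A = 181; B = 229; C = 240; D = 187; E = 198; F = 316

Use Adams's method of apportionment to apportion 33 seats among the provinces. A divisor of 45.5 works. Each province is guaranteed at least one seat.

A 4; B 6; C 6; D 5; E 5; F 7

With modified divisor 45.5: modified quotas A 3.978, B 5.033, C 5.275, D 4.110, E 4.352, F 6.945.
Rounding up: A 4, B 6, C 6, D 5, E 5, F 7 (total 33).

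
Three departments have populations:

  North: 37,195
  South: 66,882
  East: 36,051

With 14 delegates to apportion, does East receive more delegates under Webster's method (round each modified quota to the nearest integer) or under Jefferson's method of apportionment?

Webster

Webster: North 4, South 6, East 4.
Jefferson: North 4, South 7, East 3.
East gets 4 under Webster and 3 under Jefferson.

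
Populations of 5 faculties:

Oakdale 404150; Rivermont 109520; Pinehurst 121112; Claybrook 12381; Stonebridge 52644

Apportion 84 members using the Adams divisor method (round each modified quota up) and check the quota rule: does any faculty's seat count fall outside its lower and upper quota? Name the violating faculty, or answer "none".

Standard quotas: Oakdale 48.511, Rivermont 13.146, Pinehurst 14.537, Claybrook 1.486, Stonebridge 6.319.
Adams allocation: Oakdale 47, Rivermont 13, Pinehurst 15, Claybrook 2, Stonebridge 7.
Oakdale has quota 48.511 (lower 48, upper 49) but receives 47 — outside the quota interval.

Oakdale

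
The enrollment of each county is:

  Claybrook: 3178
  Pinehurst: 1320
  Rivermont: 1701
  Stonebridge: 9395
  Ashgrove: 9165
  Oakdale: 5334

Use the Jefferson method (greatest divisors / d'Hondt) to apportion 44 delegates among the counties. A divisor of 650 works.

Claybrook: 4, Pinehurst: 2, Rivermont: 2, Stonebridge: 14, Ashgrove: 14, Oakdale: 8

With modified divisor 650: modified quotas Claybrook 4.889, Pinehurst 2.031, Rivermont 2.617, Stonebridge 14.454, Ashgrove 14.100, Oakdale 8.206.
Rounding down: Claybrook 4, Pinehurst 2, Rivermont 2, Stonebridge 14, Ashgrove 14, Oakdale 8 (total 44).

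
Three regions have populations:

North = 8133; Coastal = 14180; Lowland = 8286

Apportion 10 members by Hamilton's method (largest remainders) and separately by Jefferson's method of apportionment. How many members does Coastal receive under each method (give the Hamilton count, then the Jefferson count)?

4 and 5

Hamilton: North 3, Coastal 4, Lowland 3.
Jefferson: North 2, Coastal 5, Lowland 3.
Coastal gets 4 under Hamilton and 5 under Jefferson.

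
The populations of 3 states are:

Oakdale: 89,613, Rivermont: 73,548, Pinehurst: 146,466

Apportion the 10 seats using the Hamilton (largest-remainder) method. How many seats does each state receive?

Oakdale=3; Rivermont=2; Pinehurst=5

Standard divisor: 309627 ÷ 10 ≈ 30962.7.
Standard quotas: Oakdale 2.8942, Rivermont 2.3754, Pinehurst 4.7304.
Lower quotas: Oakdale 2, Rivermont 2, Pinehurst 4 (sum 8, leaving 2 seats).
Remainders in descending order: Oakdale 0.8942, Pinehurst 0.7304, Rivermont 0.3754.
The surplus seats go to Oakdale, Pinehurst.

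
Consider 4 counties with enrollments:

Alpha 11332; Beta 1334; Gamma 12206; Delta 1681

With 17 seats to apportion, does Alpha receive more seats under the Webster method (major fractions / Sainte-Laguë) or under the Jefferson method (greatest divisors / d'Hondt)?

Webster: Alpha 7, Beta 1, Gamma 8, Delta 1.
Jefferson: Alpha 8, Beta 0, Gamma 8, Delta 1.
Alpha gets 7 under Webster and 8 under Jefferson.

Jefferson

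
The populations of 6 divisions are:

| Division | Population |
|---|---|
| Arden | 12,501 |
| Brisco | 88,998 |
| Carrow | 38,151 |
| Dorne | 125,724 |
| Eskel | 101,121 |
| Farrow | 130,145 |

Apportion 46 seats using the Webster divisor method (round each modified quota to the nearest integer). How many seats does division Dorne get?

Standard divisor 496640/46 ≈ 10796.522; standard quotas: Arden 1.158, Brisco 8.243, Carrow 3.534, Dorne 11.645, Eskel 9.366, Farrow 12.054.
Rounding to the nearest integer gives Arden 1, Brisco 8, Carrow 4, Dorne 12, Eskel 9, Farrow 12 — total 46, matching the house size, so no adjustment is needed.
Dorne receives 12.

12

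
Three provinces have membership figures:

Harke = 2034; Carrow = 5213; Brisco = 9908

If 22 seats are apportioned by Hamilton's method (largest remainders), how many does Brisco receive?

Standard divisor: 17155 ÷ 22 ≈ 779.773.
Standard quotas: Harke 2.6085, Carrow 6.6853, Brisco 12.7063.
Lower quotas: Harke 2, Carrow 6, Brisco 12 (sum 20, leaving 2 seats).
Remainders in descending order: Brisco 0.7063, Carrow 0.6853, Harke 0.6085.
Largest remainders: Brisco, Carrow receive the extra seats.
Brisco receives 13.

13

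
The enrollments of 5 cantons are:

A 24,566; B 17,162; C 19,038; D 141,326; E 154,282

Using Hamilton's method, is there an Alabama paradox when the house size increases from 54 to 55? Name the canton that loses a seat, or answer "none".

At 54 seats: A 4, B 3, C 3, D 21, E 23.
At 55 seats: A 4, B 2, C 3, D 22, E 24.
B drops from 3 to 2.

B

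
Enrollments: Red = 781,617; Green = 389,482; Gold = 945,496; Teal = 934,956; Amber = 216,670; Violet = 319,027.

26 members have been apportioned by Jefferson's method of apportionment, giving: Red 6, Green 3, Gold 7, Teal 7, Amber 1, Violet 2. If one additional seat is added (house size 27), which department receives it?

Gold

Priority for the next seat is population ÷ (current seats + 1).
Priorities: Red 111659.571, Green 97370.500, Gold 118187.000, Teal 116869.500, Amber 108335.000, Violet 106342.333.
Highest priority: Gold.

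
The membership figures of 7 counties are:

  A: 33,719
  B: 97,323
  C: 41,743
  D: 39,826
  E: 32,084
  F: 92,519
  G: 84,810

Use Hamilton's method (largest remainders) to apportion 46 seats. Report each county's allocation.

A: 4; B: 11; C: 5; D: 4; E: 3; F: 10; G: 9

Standard divisor: 422024 ÷ 46 ≈ 9174.435.
Standard quotas: A 3.6753, B 10.6081, C 4.5499, D 4.3410, E 3.4971, F 10.0844, G 9.2442.
Lower quotas: A 3, B 10, C 4, D 4, E 3, F 10, G 9 (sum 43, leaving 3 seats).
Remainders in descending order: A 0.6753, B 0.6081, C 0.5499, E 0.4971, D 0.3410, G 0.2442, F 0.0844.
Largest remainders: A, B, C receive the extra seats.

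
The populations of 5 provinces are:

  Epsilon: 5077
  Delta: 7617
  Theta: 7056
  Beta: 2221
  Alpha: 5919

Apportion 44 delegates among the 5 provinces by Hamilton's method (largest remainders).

Standard divisor: 27890 ÷ 44 ≈ 633.864.
Standard quotas: Epsilon 8.0096, Delta 12.0168, Theta 11.1317, Beta 3.5039, Alpha 9.3380.
Lower quotas: Epsilon 8, Delta 12, Theta 11, Beta 3, Alpha 9 (sum 43, leaving 1 seat).
Remainders in descending order: Beta 0.5039, Alpha 0.3380, Theta 0.1317, Delta 0.0168, Epsilon 0.0096.
The surplus seat goes to Beta.

Epsilon 8, Delta 12, Theta 11, Beta 4, Alpha 9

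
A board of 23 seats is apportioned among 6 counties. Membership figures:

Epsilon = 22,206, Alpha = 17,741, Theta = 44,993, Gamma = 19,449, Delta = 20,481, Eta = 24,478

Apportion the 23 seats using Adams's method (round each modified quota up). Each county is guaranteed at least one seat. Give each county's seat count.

Epsilon 3; Alpha 3; Theta 7; Gamma 3; Delta 3; Eta 4

Standard divisor 149348/23 ≈ 6493.391; standard quotas: Epsilon 3.420, Alpha 2.732, Theta 6.929, Gamma 2.995, Delta 3.154, Eta 3.770.
Rounding up gives 4, 3, 7, 3, 4, 4 = 25 seats, so the divisor must be adjusted.
With modified divisor 7469.78: modified quotas Epsilon 2.973, Alpha 2.375, Theta 6.023, Gamma 2.604, Delta 2.742, Eta 3.277.
Rounding up: Epsilon 3, Alpha 3, Theta 7, Gamma 3, Delta 3, Eta 4 (total 23).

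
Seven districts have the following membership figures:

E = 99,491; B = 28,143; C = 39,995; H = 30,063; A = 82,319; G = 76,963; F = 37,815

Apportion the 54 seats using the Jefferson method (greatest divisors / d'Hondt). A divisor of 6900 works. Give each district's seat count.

E: 14, B: 4, C: 5, H: 4, A: 11, G: 11, F: 5

With modified divisor 6900: modified quotas E 14.419, B 4.079, C 5.796, H 4.357, A 11.930, G 11.154, F 5.480.
Rounding down: E 14, B 4, C 5, H 4, A 11, G 11, F 5 (total 54).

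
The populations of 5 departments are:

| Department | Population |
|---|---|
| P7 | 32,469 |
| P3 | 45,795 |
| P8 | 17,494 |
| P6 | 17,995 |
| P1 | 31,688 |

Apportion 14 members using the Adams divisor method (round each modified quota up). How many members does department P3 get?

4

Standard divisor 145441/14 ≈ 10388.643; standard quotas: P7 3.125, P3 4.408, P8 1.684, P6 1.732, P1 3.050.
Rounding up gives 4, 5, 2, 2, 4 = 17 seats, so the divisor must be adjusted.
With modified divisor 13400: modified quotas P7 2.423, P3 3.418, P8 1.306, P6 1.343, P1 2.365.
Rounding up: P7 3, P3 4, P8 2, P6 2, P1 3 (total 14).
P3 receives 4.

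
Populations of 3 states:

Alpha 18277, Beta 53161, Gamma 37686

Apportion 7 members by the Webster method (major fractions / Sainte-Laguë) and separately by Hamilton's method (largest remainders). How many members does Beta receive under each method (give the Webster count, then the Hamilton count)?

Webster: Alpha 1, Beta 4, Gamma 2.
Hamilton: Alpha 1, Beta 3, Gamma 3.
Beta gets 4 under Webster and 3 under Hamilton.

4 and 3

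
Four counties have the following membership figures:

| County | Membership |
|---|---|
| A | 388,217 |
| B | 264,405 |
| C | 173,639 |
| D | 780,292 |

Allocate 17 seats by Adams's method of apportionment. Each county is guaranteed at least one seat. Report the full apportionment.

A=4, B=3, C=2, D=8

Standard divisor 1606553/17 ≈ 94503.118; standard quotas: A 4.108, B 2.798, C 1.837, D 8.257.
Rounding up gives 5, 3, 2, 9 = 19 seats, so the divisor must be adjusted.
With modified divisor 104500: modified quotas A 3.715, B 2.530, C 1.662, D 7.467.
Rounding up: A 4, B 3, C 2, D 8 (total 17).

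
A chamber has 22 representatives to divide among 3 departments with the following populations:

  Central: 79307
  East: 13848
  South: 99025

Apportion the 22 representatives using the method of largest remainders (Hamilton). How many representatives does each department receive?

Total 192180; standard divisor 192180/22 ≈ 8735.455.
Standard quotas: Central 9.0787, East 1.5853, South 11.3360.
Lower quotas: Central 9, East 1, South 11 (sum 21, leaving 1 seat).
Remainders in descending order: East 0.5853, South 0.3360, Central 0.0787.
The surplus seat goes to East.

Central 9; East 2; South 11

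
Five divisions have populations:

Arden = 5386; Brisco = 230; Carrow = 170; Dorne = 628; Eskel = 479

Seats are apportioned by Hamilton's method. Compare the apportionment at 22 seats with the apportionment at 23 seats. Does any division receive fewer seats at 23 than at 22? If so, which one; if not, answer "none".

Carrow

At 22 seats: Arden 17, Brisco 1, Carrow 1, Dorne 2, Eskel 1.
At 23 seats: Arden 18, Brisco 1, Carrow 0, Dorne 2, Eskel 2.
Carrow drops from 1 to 0.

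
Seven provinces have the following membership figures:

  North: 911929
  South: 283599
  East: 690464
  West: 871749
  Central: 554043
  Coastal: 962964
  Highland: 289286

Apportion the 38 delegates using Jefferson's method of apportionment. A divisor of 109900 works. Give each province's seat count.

With modified divisor 109900: modified quotas North 8.298, South 2.581, East 6.283, West 7.932, Central 5.041, Coastal 8.762, Highland 2.632.
Rounding down: North 8, South 2, East 6, West 7, Central 5, Coastal 8, Highland 2 (total 38).

North 8, South 2, East 6, West 7, Central 5, Coastal 8, Highland 2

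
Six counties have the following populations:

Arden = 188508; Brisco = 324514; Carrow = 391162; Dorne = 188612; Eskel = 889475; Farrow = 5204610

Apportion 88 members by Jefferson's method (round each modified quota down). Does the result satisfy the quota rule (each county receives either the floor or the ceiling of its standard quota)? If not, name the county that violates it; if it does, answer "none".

Standard quotas: Arden 2.308, Brisco 3.974, Carrow 4.790, Dorne 2.309, Eskel 10.891, Farrow 63.728.
Jefferson allocation: Arden 2, Brisco 4, Carrow 4, Dorne 2, Eskel 11, Farrow 65.
Farrow has quota 63.728 (lower 63, upper 64) but receives 65 — outside the quota interval.

Farrow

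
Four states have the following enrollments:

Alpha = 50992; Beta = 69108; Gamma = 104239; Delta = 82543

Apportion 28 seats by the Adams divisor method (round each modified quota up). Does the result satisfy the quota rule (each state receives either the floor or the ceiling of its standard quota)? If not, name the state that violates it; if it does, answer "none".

none

Standard quotas: Alpha 4.653, Beta 6.305, Gamma 9.511, Delta 7.531.
Adams allocation: Alpha 5, Beta 6, Gamma 9, Delta 8.
Every allocation lies between the lower and upper quota.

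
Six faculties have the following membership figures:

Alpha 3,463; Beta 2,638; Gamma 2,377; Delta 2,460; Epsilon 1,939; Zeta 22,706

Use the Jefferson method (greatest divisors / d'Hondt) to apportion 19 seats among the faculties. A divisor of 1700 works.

Alpha 2, Beta 1, Gamma 1, Delta 1, Epsilon 1, Zeta 13

With modified divisor 1700: modified quotas Alpha 2.037, Beta 1.552, Gamma 1.398, Delta 1.447, Epsilon 1.141, Zeta 13.356.
Rounding down: Alpha 2, Beta 1, Gamma 1, Delta 1, Epsilon 1, Zeta 13 (total 19).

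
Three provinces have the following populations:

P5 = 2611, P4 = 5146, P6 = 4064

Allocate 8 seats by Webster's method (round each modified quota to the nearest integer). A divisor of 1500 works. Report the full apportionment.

P5 2, P4 3, P6 3

With modified divisor 1500: modified quotas P5 1.741, P4 3.431, P6 2.709.
Rounding to the nearest integer: P5 2, P4 3, P6 3 (total 8).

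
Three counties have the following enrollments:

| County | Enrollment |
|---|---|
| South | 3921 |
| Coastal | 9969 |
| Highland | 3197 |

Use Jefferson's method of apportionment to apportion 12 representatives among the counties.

Standard divisor 17087/12 ≈ 1423.917; standard quotas: South 2.754, Coastal 7.001, Highland 2.245.
Rounding down gives 2, 7, 2 = 11 seats, so the divisor must be adjusted.
With modified divisor 1280: modified quotas South 3.063, Coastal 7.788, Highland 2.498.
Rounding down: South 3, Coastal 7, Highland 2 (total 12).

South=3; Coastal=7; Highland=2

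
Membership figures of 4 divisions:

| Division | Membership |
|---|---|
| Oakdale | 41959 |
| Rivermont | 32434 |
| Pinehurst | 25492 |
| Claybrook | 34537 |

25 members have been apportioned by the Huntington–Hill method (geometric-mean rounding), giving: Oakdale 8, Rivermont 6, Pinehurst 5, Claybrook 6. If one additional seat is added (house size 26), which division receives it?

Priority for the next seat is population ÷ (√(s·(s+1))).
Priorities: Oakdale 4944.916, Rivermont 5004.675, Pinehurst 4654.181, Claybrook 5329.175.
Highest priority: Claybrook.

Claybrook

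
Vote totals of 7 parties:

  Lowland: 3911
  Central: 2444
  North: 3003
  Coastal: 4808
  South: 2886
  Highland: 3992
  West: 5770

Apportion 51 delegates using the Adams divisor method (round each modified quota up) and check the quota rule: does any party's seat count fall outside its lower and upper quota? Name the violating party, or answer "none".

none

Standard quotas: Lowland 7.439, Central 4.648, North 5.712, Coastal 9.145, South 5.489, Highland 7.593, West 10.974.
Adams allocation: Lowland 7, Central 5, North 6, Coastal 9, South 6, Highland 7, West 11.
Every allocation lies between the lower and upper quota.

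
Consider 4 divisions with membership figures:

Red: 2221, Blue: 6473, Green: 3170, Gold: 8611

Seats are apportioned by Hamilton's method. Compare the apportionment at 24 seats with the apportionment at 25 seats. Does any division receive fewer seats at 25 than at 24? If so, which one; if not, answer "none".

none

At 24 seats: Red 3, Blue 7, Green 4, Gold 10.
At 25 seats: Red 3, Blue 8, Green 4, Gold 10.
No division's allocation decreased.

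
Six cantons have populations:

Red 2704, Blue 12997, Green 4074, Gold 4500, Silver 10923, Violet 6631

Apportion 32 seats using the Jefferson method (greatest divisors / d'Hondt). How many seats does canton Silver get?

Standard divisor 41829/32 ≈ 1307.156; standard quotas: Red 2.069, Blue 9.943, Green 3.117, Gold 3.443, Silver 8.356, Violet 5.073.
Rounding down gives 2, 9, 3, 3, 8, 5 = 30 seats, so the divisor must be adjusted.
With modified divisor 1200: modified quotas Red 2.253, Blue 10.831, Green 3.395, Gold 3.750, Silver 9.102, Violet 5.526.
Rounding down: Red 2, Blue 10, Green 3, Gold 3, Silver 9, Violet 5 (total 32).
Silver receives 9.

9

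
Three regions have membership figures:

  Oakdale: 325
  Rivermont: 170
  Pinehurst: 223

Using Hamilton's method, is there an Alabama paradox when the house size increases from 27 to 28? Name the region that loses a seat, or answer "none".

At 27 seats: Oakdale 12, Rivermont 7, Pinehurst 8.
At 28 seats: Oakdale 13, Rivermont 6, Pinehurst 9.
Rivermont drops from 7 to 6.

Rivermont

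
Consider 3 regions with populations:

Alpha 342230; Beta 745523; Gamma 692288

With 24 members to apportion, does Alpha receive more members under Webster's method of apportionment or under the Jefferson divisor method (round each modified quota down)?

Webster: Alpha 5, Beta 10, Gamma 9.
Jefferson: Alpha 4, Beta 10, Gamma 10.
Alpha gets 5 under Webster and 4 under Jefferson.

Webster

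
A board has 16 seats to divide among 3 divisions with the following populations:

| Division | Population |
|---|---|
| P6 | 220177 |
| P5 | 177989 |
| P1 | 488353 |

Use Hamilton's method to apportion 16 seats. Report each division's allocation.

P6 4, P5 3, P1 9

Standard divisor: 886519 ÷ 16 ≈ 55407.438.
Standard quotas: P6 3.9738, P5 3.2124, P1 8.8139.
Lower quotas: P6 3, P5 3, P1 8 (sum 14, leaving 2 seats).
Remainders in descending order: P6 0.9738, P1 0.8139, P5 0.2124.
The surplus seats go to P6, P1.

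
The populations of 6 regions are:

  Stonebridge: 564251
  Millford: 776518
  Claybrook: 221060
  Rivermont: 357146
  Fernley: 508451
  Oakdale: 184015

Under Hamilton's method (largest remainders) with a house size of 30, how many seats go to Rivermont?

4

Standard divisor: 2611441 ÷ 30 ≈ 87048.033.
Standard quotas: Stonebridge 6.4821, Millford 8.9206, Claybrook 2.5395, Rivermont 4.1029, Fernley 5.8410, Oakdale 2.1139.
Lower quotas: Stonebridge 6, Millford 8, Claybrook 2, Rivermont 4, Fernley 5, Oakdale 2 (sum 27, leaving 3 seats).
Remainders in descending order: Millford 0.9206, Fernley 0.8410, Claybrook 0.5395, Stonebridge 0.4821, Oakdale 0.1139, Rivermont 0.1029.
Largest remainders: Millford, Fernley, Claybrook receive the extra seats.
Rivermont receives 4.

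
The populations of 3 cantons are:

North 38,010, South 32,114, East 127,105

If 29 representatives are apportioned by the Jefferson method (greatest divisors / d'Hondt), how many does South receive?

5

Standard divisor 197229/29 ≈ 6801; standard quotas: North 5.589, South 4.722, East 18.689.
Rounding down gives 5, 4, 18 = 27 seats, so the divisor must be adjusted.
With modified divisor 6390: modified quotas North 5.948, South 5.026, East 19.891.
Rounding down: North 5, South 5, East 19 (total 29).
South receives 5.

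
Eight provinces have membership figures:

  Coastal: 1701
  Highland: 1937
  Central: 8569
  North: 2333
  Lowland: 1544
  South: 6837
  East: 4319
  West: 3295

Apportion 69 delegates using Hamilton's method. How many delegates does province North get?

The standard divisor is 30535/69 ≈ 442.536.
Standard quotas: Coastal 3.8438, Highland 4.3770, Central 19.3634, North 5.2719, Lowland 3.4890, South 15.4496, East 9.7597, West 7.4457.
Lower quotas: Coastal 3, Highland 4, Central 19, North 5, Lowland 3, South 15, East 9, West 7 (sum 65, leaving 4 seats).
Remainders in descending order: Coastal 0.8438, East 0.7597, Lowland 0.4890, South 0.4496, West 0.4457, Highland 0.3770, Central 0.3634, North 0.2719.
Largest remainders: Coastal, East, Lowland, South receive the extra seats.
North receives 5.

5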